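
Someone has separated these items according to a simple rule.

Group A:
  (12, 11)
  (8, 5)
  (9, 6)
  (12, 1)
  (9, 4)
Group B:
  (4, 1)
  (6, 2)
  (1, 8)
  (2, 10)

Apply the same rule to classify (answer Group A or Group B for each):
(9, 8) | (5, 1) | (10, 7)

Group A, Group B, Group A

One predicate separates the groups cleanly: sum ≥ 13.
(9, 8): Group A (9+8 = 17).
(5, 1): Group B (5+1 = 6).
(10, 7): Group A (10+7 = 17).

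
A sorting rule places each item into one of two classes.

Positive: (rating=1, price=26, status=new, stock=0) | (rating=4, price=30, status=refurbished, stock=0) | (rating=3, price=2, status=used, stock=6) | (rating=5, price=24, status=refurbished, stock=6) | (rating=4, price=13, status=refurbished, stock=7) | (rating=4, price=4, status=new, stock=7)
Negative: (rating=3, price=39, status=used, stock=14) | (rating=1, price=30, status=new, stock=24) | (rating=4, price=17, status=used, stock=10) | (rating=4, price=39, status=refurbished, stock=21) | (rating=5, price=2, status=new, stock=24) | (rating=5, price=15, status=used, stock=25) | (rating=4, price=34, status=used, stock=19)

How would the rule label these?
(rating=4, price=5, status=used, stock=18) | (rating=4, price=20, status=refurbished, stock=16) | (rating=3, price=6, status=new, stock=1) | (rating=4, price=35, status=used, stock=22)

One predicate separates the groups cleanly: stock ≤ 7.

Negative, Negative, Positive, Negative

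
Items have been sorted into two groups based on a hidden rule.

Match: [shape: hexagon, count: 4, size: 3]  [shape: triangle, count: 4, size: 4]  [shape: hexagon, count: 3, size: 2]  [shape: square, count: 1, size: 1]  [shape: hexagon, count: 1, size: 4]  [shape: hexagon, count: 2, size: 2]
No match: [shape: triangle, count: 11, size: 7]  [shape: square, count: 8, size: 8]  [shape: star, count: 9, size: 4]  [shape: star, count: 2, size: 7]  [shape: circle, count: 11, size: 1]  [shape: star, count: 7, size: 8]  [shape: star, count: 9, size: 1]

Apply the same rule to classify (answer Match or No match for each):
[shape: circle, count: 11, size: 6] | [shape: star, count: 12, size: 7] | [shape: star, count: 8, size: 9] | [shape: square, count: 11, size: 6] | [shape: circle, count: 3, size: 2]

No match, No match, No match, No match, Match

Every 'Match' example satisfies: count ≤ 4 AND size ≤ 4. None of the 'No match' examples do.
[shape: circle, count: 11, size: 6]: count = 11, size = 6 — doesn't qualify, so No match.
[shape: star, count: 12, size: 7]: count = 12, size = 7 — doesn't qualify, so No match.
[shape: star, count: 8, size: 9]: count = 8, size = 9 — doesn't qualify, so No match.
[shape: square, count: 11, size: 6]: count = 11, size = 6 — doesn't qualify, so No match.
[shape: circle, count: 3, size: 2]: count = 3, size = 2 — qualifies, so Match.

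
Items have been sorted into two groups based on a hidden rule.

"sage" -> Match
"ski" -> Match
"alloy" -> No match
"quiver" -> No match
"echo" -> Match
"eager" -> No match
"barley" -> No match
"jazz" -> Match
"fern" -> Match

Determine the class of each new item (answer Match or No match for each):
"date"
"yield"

All 'Match' examples share one property — length ≤ 4 — and every 'No match' example lacks it.
"date" → length 4 → Match. "yield" → length 5 → No match.

Match, No match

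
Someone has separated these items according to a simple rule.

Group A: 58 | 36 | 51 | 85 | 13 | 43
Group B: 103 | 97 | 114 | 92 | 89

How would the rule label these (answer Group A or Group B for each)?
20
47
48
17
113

The simplest hypothesis consistent with all the labels is: at most 85.
Group A: 20, since 20 ≤ 85. Group A: 47, since 47 ≤ 85. Group A: 48, since 48 ≤ 85. Group A: 17, since 17 ≤ 85. Group B: 113, since 113 > 85.

Group A, Group A, Group A, Group A, Group B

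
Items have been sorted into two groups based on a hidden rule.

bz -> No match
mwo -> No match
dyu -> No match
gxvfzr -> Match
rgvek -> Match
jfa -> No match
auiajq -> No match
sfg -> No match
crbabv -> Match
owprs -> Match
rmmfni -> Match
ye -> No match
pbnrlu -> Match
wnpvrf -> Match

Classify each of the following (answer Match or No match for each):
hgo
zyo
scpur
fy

The distinguishing property — contains 'r' — holds for all the 'Match' cases and none of the 'No match' cases.

No match, No match, Match, No match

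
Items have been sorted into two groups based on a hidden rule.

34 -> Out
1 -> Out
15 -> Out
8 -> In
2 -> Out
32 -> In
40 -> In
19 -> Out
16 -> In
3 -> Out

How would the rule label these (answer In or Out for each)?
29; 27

Out, Out

Rule: multiple of 4. This holds for each 'In' example and fails for each 'Out' one.
29 — 29 = 4·7 + 1, hence Out. 27 — 27 = 4·6 + 3, hence Out.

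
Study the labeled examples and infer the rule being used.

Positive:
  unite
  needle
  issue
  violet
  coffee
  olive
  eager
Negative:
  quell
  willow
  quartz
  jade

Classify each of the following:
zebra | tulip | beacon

Negative, Negative, Positive

Rule: has ≥ 3 vowels. This holds for each 'Positive' example and fails for each 'Negative' one.
zebra: 2 vowels — does not fit, so Negative.
tulip: 2 vowels — does not fit, so Negative.
beacon: 3 vowels — has this property, so Positive.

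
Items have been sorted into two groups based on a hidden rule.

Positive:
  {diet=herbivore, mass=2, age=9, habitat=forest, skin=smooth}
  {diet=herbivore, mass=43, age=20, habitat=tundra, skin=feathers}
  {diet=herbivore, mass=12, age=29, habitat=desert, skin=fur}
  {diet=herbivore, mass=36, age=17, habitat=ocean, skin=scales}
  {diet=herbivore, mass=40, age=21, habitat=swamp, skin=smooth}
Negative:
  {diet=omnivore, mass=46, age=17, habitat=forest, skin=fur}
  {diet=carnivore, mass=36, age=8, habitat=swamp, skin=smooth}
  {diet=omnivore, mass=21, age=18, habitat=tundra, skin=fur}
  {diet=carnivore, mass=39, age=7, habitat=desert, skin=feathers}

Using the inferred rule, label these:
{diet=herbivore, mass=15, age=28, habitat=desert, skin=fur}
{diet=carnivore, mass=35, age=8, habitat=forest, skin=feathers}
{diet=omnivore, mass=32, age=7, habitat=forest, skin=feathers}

The pattern is that an item is 'Positive' exactly when: diet is herbivore.
{diet=herbivore, mass=15, age=28, habitat=desert, skin=fur}: Positive (diet is herbivore).
{diet=carnivore, mass=35, age=8, habitat=forest, skin=feathers}: Negative (diet is carnivore).
{diet=omnivore, mass=32, age=7, habitat=forest, skin=feathers}: Negative (diet is omnivore).

Positive, Negative, Negative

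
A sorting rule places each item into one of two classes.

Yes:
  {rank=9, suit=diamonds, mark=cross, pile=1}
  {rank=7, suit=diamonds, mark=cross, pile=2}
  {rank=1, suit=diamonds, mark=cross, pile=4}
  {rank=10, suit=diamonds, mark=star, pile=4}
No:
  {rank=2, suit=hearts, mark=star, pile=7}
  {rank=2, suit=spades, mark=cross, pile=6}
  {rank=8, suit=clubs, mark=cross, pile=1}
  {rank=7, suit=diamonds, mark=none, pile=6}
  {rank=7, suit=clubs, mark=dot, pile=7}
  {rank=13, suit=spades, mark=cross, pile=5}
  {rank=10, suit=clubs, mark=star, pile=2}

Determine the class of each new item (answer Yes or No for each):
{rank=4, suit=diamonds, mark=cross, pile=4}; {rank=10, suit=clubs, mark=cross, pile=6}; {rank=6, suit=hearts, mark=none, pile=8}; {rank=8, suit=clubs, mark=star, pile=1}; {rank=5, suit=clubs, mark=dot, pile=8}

The distinguishing property — suit is diamonds AND pile ≤ 4 — holds for all the 'Yes' cases and none of the 'No' cases.

Yes, No, No, No, No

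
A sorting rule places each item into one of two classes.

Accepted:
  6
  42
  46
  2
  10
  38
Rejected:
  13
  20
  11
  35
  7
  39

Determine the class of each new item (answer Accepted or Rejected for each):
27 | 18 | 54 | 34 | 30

Rule: ≡ 2 (mod 4). This holds for each 'Accepted' example and fails for each 'Rejected' one.

Rejected, Accepted, Accepted, Accepted, Accepted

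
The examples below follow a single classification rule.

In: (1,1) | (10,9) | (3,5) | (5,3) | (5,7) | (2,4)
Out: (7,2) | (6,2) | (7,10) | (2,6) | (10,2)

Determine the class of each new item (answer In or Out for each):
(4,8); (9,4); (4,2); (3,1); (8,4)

Out, Out, In, In, Out

Rule: |first − second| ≤ 2. This holds for each 'In' example and fails for each 'Out' one.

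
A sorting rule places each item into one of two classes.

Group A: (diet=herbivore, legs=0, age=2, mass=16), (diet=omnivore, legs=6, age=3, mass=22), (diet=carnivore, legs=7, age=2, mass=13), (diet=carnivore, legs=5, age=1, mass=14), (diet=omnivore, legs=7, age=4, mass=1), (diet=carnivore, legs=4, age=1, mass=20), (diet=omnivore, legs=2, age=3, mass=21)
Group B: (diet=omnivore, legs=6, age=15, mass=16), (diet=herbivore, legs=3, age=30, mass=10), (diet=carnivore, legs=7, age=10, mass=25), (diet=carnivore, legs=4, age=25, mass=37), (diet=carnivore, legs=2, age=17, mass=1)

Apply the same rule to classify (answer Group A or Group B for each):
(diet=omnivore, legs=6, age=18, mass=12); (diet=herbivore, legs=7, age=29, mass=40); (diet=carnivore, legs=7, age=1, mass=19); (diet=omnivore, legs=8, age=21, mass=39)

The rule appears to be: age ≤ 4.
(diet=omnivore, legs=6, age=18, mass=12): Group B (age = 18). (diet=herbivore, legs=7, age=29, mass=40): Group B (age = 29). (diet=carnivore, legs=7, age=1, mass=19): Group A (age = 1). (diet=omnivore, legs=8, age=21, mass=39): Group B (age = 21).

Group B, Group B, Group A, Group B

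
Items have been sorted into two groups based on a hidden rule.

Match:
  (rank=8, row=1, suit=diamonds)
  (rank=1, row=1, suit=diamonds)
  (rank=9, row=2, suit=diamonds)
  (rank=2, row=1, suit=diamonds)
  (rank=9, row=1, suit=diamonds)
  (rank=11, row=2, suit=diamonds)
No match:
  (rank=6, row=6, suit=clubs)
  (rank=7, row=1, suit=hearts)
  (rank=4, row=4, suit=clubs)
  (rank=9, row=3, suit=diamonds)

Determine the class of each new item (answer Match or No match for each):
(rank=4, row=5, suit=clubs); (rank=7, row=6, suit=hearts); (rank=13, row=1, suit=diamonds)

The common property of the 'Match' items is: suit is diamonds AND row ≤ 2. No 'No match' item has it.
(rank=4, row=5, suit=clubs): No match (suit is clubs, row = 5). (rank=7, row=6, suit=hearts): No match (suit is hearts, row = 6). (rank=13, row=1, suit=diamonds): Match (suit is diamonds, row = 1).

No match, No match, Match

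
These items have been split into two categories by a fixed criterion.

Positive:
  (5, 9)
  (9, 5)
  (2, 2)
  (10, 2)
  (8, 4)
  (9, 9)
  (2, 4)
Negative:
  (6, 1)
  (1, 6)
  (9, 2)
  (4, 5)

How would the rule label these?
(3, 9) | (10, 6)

A rule that fits every label: sum is even — true of each 'Positive' example, false of each 'Negative' one.
(3, 9): 3+9 = 12 — passes, so Positive.
(10, 6): 10+6 = 16 — passes, so Positive.

Positive, Positive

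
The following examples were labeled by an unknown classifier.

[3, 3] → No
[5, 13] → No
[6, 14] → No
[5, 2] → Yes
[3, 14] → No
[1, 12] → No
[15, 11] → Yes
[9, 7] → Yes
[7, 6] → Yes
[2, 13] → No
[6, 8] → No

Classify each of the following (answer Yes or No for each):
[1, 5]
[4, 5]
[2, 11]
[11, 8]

No, No, No, Yes

The classifier is using: first > second.
[1, 5] → 1 < 5 → No.
[4, 5] → 4 < 5 → No.
[2, 11] → 2 < 11 → No.
[11, 8] → 11 > 8 → Yes.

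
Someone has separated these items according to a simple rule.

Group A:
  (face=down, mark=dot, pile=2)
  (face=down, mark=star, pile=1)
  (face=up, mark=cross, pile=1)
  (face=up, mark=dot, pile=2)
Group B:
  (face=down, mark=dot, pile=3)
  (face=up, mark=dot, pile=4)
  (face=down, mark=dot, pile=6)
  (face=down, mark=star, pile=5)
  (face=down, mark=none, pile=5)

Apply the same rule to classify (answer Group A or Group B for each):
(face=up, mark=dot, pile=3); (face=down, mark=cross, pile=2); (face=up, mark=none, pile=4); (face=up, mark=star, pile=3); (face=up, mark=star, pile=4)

Group B, Group A, Group B, Group B, Group B

All 'Group A' examples share one property — pile ≤ 2 — and every 'Group B' example lacks it.
(face=up, mark=dot, pile=3): pile = 3, lacks this property → Group B.
(face=down, mark=cross, pile=2): pile = 2, checks out → Group A.
(face=up, mark=none, pile=4): pile = 4, lacks this property → Group B.
(face=up, mark=star, pile=3): pile = 3, lacks this property → Group B.
(face=up, mark=star, pile=4): pile = 4, lacks this property → Group B.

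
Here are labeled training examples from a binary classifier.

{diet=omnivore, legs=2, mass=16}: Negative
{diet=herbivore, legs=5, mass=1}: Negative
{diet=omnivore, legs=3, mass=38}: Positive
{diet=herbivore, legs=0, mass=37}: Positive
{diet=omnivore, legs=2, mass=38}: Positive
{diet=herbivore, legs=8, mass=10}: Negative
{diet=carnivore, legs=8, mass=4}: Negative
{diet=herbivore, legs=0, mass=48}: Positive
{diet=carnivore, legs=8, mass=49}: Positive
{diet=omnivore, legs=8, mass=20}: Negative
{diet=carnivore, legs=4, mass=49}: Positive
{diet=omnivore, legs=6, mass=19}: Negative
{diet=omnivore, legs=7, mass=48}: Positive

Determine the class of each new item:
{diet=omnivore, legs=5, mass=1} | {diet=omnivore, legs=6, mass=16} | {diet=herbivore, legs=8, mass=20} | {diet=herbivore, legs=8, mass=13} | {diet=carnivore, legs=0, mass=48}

Negative, Negative, Negative, Negative, Positive

The distinguishing property — mass ≥ 37 — holds for all the 'Positive' cases and none of the 'Negative' cases.
{diet=omnivore, legs=5, mass=1} — mass = 1, hence Negative. {diet=omnivore, legs=6, mass=16} — mass = 16, hence Negative. {diet=herbivore, legs=8, mass=20} — mass = 20, hence Negative. {diet=herbivore, legs=8, mass=13} — mass = 13, hence Negative. {diet=carnivore, legs=0, mass=48} — mass = 48, hence Positive.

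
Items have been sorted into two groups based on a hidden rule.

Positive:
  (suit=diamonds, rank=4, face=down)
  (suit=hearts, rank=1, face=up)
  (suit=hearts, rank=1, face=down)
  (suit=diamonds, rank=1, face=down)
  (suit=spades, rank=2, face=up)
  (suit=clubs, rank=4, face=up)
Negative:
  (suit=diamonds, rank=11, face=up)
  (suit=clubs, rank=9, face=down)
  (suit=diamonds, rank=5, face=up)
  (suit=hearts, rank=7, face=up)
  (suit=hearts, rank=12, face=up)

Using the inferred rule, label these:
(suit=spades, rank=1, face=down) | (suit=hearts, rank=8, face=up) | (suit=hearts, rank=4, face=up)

Positive, Negative, Positive

The distinguishing property — rank ≤ 4 — holds for all the 'Positive' cases and none of the 'Negative' cases.
(suit=spades, rank=1, face=down) — rank = 1, hence Positive. (suit=hearts, rank=8, face=up) — rank = 8, hence Negative. (suit=hearts, rank=4, face=up) — rank = 4, hence Positive.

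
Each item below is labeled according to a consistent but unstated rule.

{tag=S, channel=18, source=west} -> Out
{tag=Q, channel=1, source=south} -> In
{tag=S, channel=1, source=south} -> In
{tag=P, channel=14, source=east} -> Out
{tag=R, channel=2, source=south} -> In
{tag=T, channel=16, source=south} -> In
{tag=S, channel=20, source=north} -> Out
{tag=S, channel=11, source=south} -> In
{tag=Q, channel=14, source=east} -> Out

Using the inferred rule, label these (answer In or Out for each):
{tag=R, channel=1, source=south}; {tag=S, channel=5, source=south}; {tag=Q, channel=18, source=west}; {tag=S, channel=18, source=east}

A rule that fits every label: source is south — true of each 'In' example, false of each 'Out' one.
In: {tag=R, channel=1, source=south}, since source is south. In: {tag=S, channel=5, source=south}, since source is south. Out: {tag=Q, channel=18, source=west}, since source is west. Out: {tag=S, channel=18, source=east}, since source is east.

In, In, Out, Out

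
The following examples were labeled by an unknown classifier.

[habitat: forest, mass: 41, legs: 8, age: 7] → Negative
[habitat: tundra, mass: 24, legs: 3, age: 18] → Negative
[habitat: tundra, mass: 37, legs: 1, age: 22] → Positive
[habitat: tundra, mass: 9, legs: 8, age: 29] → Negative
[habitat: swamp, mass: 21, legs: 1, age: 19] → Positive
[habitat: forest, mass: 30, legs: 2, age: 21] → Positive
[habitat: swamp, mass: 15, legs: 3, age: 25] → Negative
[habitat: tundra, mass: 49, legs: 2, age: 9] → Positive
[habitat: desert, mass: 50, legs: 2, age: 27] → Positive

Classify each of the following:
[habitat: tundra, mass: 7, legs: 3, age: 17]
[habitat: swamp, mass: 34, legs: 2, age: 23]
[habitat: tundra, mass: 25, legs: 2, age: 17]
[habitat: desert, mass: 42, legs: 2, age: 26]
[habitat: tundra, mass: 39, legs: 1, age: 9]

'Positive' ⟺ legs ≤ 2.

Negative, Positive, Positive, Positive, Positive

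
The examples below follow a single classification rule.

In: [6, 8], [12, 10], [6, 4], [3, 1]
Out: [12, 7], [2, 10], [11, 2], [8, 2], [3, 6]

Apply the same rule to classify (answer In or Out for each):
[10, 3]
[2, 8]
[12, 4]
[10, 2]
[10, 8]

Out, Out, Out, Out, In

Rule: |first − second| ≤ 2. This holds for each 'In' example and fails for each 'Out' one.
[10, 3]: |10−3| = 7 — doesn't qualify, so Out. [2, 8]: |2−8| = 6 — doesn't qualify, so Out. [12, 4]: |12−4| = 8 — doesn't qualify, so Out. [10, 2]: |10−2| = 8 — doesn't qualify, so Out. [10, 8]: |10−8| = 2 — checks out, so In.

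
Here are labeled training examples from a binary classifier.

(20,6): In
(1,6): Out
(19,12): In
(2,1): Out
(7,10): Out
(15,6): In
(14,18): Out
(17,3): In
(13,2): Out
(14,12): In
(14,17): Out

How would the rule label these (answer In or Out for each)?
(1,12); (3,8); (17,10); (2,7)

The pattern is that an item is 'In' exactly when: first > second AND sum ≥ 17.
(1,12) — 1 < 12, 1+12 = 13, hence Out.
(3,8) — 3 < 8, 3+8 = 11, hence Out.
(17,10) — 17 > 10, 17+10 = 27, hence In.
(2,7) — 2 < 7, 2+7 = 9, hence Out.

Out, Out, In, Out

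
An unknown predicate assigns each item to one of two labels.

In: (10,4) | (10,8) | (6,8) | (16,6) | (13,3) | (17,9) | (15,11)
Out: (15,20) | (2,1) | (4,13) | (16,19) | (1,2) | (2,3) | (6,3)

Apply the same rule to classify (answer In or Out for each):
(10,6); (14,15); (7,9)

In, Out, In

One predicate separates the groups cleanly: sum is even.
In: (10,6), since 10+6 = 16. Out: (14,15), since 14+15 = 29. In: (7,9), since 7+9 = 16.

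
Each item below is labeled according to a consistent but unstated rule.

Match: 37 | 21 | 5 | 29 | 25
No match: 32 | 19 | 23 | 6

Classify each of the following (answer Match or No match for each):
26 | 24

Every 'Match' example satisfies: ≡ 1 (mod 4). None of the 'No match' examples do.
26: 26 mod 4 = 2 — doesn't match, so No match. 24: 24 mod 4 = 0 — doesn't match, so No match.

No match, No match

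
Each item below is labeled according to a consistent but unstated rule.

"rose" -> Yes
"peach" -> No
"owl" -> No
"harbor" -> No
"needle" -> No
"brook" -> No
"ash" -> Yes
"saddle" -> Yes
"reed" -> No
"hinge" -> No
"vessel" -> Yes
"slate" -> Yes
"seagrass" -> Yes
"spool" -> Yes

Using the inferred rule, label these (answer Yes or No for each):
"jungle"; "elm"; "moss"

Rule: contains 's'. This holds for each 'Yes' example and fails for each 'No' one.
No: "jungle", since no 's'.
No: "elm", since no 's'.
Yes: "moss", since has 's'.

No, No, Yes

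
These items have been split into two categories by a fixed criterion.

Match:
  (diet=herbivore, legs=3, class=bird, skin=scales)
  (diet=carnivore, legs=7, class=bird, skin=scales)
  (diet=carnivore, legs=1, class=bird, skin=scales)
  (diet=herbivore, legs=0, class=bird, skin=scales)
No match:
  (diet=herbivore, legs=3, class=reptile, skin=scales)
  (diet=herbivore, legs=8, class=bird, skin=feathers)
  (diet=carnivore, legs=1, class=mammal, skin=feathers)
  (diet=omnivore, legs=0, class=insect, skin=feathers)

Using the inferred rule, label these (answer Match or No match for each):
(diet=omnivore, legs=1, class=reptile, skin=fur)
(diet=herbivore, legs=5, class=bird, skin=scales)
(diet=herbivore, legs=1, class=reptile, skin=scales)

One predicate separates the groups cleanly: skin is scales AND class is bird.
(diet=omnivore, legs=1, class=reptile, skin=fur): skin is fur, class is reptile — fails the rule, so No match.
(diet=herbivore, legs=5, class=bird, skin=scales): skin is scales, class is bird — meets the rule, so Match.
(diet=herbivore, legs=1, class=reptile, skin=scales): skin is scales, class is reptile — fails the rule, so No match.

No match, Match, No match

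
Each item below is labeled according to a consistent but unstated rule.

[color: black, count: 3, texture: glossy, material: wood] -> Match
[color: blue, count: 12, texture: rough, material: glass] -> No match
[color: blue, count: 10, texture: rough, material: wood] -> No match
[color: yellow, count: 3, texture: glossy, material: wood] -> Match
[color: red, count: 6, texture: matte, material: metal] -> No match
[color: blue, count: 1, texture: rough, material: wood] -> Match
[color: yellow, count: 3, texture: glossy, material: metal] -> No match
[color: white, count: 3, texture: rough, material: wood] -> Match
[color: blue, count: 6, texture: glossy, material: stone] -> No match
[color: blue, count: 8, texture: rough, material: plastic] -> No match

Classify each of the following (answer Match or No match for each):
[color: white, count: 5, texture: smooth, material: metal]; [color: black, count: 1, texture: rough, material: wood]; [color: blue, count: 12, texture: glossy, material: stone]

No match, Match, No match

The classifier is using: material is wood AND count ≤ 3.
[color: white, count: 5, texture: smooth, material: metal]: material is metal, count = 5 — doesn't qualify, so No match. [color: black, count: 1, texture: rough, material: wood]: material is wood, count = 1 — checks out, so Match. [color: blue, count: 12, texture: glossy, material: stone]: material is stone, count = 12 — doesn't qualify, so No match.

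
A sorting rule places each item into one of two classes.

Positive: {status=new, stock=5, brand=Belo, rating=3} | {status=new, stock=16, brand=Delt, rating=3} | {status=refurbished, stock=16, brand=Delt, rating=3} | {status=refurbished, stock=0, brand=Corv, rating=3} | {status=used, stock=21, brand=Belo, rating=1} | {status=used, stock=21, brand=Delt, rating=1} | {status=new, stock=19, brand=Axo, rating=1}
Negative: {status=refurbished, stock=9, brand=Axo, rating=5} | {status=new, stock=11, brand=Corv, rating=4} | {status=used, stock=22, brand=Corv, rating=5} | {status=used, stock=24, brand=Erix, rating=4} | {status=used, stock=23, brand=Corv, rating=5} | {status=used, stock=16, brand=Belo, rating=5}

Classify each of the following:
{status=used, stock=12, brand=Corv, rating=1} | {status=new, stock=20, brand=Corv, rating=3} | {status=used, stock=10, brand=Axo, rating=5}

All 'Positive' examples share one property — rating ≤ 3 — and every 'Negative' example lacks it.
{status=used, stock=12, brand=Corv, rating=1} → rating = 1 → Positive.
{status=new, stock=20, brand=Corv, rating=3} → rating = 3 → Positive.
{status=used, stock=10, brand=Axo, rating=5} → rating = 5 → Negative.

Positive, Positive, Negative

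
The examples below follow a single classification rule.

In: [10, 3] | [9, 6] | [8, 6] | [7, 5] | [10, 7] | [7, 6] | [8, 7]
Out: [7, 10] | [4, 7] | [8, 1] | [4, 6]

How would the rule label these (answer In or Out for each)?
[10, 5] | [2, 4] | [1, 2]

In, Out, Out

One predicate separates the groups cleanly: first > second AND sum ≥ 10.
[10, 5] → 10 > 5, 10+5 = 15 → In. [2, 4] → 2 < 4, 2+4 = 6 → Out. [1, 2] → 1 < 2, 1+2 = 3 → Out.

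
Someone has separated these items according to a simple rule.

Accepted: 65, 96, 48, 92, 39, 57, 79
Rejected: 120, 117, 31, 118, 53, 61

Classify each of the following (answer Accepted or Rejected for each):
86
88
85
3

The distinguishing property — digit sum ≥ 11 — holds for all the 'Accepted' cases and none of the 'Rejected' cases.

Accepted, Accepted, Accepted, Rejected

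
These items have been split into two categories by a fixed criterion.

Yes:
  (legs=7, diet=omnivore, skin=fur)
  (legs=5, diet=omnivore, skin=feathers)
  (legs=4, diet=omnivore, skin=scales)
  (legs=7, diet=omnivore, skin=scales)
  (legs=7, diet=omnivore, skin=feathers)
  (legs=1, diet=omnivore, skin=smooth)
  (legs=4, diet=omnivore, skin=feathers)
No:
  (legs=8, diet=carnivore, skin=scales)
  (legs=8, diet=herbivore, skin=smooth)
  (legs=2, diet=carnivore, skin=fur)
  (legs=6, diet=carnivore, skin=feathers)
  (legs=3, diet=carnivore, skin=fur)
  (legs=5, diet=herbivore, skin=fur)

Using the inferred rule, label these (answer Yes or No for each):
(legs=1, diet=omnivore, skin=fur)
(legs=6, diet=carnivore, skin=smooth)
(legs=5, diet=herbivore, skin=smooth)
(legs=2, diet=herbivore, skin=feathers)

Yes, No, No, No

One predicate separates the groups cleanly: diet is omnivore.
(legs=1, diet=omnivore, skin=fur): Yes (diet is omnivore). (legs=6, diet=carnivore, skin=smooth): No (diet is carnivore). (legs=5, diet=herbivore, skin=smooth): No (diet is herbivore). (legs=2, diet=herbivore, skin=feathers): No (diet is herbivore).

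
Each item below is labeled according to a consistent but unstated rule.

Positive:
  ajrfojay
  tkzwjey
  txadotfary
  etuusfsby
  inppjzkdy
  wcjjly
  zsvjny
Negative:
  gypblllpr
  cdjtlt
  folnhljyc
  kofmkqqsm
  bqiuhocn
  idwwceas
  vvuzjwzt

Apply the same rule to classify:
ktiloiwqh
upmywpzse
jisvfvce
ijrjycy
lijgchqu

Negative, Negative, Negative, Positive, Negative

Rule: ends with 'y'. This holds for each 'Positive' example and fails for each 'Negative' one.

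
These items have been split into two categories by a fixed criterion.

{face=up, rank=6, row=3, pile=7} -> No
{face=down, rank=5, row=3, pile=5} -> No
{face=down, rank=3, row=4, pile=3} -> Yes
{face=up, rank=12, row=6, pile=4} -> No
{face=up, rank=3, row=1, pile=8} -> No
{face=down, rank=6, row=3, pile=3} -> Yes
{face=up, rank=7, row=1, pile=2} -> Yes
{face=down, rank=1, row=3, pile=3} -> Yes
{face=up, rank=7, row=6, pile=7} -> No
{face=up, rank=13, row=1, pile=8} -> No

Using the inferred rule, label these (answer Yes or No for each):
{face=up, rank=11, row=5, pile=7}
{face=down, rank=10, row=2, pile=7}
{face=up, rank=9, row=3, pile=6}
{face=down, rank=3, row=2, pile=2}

'Yes' ⟺ pile ≤ 3.
{face=up, rank=11, row=5, pile=7}: pile = 7, does not pass → No.
{face=down, rank=10, row=2, pile=7}: pile = 7, does not pass → No.
{face=up, rank=9, row=3, pile=6}: pile = 6, does not pass → No.
{face=down, rank=3, row=2, pile=2}: pile = 2, fits → Yes.

No, No, No, Yes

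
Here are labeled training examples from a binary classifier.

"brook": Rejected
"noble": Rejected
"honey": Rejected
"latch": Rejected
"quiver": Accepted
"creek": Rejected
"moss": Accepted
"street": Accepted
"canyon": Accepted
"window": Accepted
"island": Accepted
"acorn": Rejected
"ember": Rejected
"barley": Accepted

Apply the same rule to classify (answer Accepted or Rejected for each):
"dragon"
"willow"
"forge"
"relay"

Every 'Accepted' example satisfies: even length. None of the 'Rejected' examples do.
"dragon": length 6, qualifies → Accepted. "willow": length 6, qualifies → Accepted. "forge": length 5, does not pass → Rejected. "relay": length 5, does not pass → Rejected.

Accepted, Accepted, Rejected, Rejected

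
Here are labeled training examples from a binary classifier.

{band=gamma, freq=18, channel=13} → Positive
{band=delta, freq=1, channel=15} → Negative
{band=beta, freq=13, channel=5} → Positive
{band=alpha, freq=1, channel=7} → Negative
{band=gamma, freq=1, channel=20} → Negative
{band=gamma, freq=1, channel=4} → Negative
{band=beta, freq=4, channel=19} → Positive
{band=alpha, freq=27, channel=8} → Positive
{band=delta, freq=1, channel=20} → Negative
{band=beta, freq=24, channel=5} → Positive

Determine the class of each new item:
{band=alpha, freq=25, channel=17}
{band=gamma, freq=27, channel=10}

Positive, Positive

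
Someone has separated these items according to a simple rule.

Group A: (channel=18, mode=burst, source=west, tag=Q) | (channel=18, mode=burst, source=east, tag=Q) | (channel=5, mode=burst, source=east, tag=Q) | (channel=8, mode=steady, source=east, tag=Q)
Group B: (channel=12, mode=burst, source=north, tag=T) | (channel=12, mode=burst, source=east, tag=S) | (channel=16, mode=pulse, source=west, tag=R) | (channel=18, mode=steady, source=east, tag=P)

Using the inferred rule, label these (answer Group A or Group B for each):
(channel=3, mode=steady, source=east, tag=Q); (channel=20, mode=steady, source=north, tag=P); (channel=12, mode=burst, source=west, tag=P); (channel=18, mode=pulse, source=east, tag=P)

The common property of the 'Group A' items is: tag is Q. No 'Group B' item has it.
(channel=3, mode=steady, source=east, tag=Q): tag is Q — has this property, so Group A.
(channel=20, mode=steady, source=north, tag=P): tag is P — doesn't qualify, so Group B.
(channel=12, mode=burst, source=west, tag=P): tag is P — doesn't qualify, so Group B.
(channel=18, mode=pulse, source=east, tag=P): tag is P — doesn't qualify, so Group B.

Group A, Group B, Group B, Group B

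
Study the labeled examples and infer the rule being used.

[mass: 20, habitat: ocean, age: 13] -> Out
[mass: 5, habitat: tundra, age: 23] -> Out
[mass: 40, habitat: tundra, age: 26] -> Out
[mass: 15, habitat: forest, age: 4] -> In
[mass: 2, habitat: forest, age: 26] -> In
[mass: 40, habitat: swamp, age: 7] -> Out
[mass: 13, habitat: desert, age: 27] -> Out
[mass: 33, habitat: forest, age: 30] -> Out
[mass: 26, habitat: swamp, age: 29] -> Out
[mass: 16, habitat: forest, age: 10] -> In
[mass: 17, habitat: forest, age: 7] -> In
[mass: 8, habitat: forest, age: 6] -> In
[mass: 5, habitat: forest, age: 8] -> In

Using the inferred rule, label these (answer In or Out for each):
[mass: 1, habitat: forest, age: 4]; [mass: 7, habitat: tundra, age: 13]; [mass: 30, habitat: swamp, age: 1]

In, Out, Out

Rule: habitat is forest AND age ≤ 26. This holds for each 'In' example and fails for each 'Out' one.
[mass: 1, habitat: forest, age: 4] — habitat is forest, age = 4, hence In.
[mass: 7, habitat: tundra, age: 13] — habitat is tundra, age = 13, hence Out.
[mass: 30, habitat: swamp, age: 1] — habitat is swamp, age = 1, hence Out.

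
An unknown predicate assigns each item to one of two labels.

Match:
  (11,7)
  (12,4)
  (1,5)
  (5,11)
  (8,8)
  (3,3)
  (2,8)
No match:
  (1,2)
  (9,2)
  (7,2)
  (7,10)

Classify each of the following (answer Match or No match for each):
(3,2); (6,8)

No match, Match

Every 'Match' example satisfies: sum is even. None of the 'No match' examples do.
(3,2) — 3+2 = 5, hence No match. (6,8) — 6+8 = 14, hence Match.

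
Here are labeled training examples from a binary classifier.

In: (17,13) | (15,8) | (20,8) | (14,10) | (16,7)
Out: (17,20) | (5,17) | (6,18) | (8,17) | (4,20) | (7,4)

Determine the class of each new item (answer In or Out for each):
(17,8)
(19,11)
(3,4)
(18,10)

In, In, Out, In

Every 'In' example satisfies: first > second AND sum ≥ 22. None of the 'Out' examples do.
In: (17,8), since 17 > 8, 17+8 = 25. In: (19,11), since 19 > 11, 19+11 = 30. Out: (3,4), since 3 < 4, 3+4 = 7. In: (18,10), since 18 > 10, 18+10 = 28.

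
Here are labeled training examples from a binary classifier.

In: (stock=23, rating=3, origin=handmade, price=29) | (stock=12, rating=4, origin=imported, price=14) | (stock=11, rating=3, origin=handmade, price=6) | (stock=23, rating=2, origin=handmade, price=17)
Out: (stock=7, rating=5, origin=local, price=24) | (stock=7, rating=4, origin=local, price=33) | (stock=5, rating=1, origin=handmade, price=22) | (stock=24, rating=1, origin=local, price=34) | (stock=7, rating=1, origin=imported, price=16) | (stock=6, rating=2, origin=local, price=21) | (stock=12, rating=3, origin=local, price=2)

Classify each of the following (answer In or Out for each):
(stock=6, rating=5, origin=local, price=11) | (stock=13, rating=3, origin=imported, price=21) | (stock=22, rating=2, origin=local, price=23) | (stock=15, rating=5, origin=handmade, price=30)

The classifier is using: origin is not local AND rating ≥ 2.

Out, In, Out, In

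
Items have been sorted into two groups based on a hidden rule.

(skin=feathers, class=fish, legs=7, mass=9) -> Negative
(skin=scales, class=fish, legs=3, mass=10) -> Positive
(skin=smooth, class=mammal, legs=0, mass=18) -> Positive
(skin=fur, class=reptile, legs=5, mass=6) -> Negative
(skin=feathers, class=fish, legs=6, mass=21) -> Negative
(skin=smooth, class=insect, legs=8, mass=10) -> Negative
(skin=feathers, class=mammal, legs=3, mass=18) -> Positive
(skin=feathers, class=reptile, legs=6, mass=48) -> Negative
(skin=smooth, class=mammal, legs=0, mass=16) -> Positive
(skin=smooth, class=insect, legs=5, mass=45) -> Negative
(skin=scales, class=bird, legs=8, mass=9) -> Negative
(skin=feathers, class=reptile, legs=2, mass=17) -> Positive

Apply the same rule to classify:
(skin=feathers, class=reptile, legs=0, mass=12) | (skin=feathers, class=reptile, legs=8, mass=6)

Positive, Negative

'Positive' ⟺ legs ≤ 3.
(skin=feathers, class=reptile, legs=0, mass=12) → legs = 0 → Positive. (skin=feathers, class=reptile, legs=8, mass=6) → legs = 8 → Negative.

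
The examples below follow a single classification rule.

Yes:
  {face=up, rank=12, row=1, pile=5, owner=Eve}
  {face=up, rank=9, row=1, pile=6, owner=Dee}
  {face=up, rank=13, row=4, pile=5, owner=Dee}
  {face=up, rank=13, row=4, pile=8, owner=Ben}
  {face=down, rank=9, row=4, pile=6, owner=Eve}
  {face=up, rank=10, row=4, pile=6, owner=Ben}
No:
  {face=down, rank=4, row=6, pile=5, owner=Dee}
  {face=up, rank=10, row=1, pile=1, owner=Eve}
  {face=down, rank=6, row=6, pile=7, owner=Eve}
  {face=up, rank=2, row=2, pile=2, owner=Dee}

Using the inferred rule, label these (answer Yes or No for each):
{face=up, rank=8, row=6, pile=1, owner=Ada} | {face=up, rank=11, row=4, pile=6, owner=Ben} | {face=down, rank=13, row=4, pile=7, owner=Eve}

No, Yes, Yes

The common property of the 'Yes' items is: row ≤ 4 AND pile ≥ 5. No 'No' item has it.
No: {face=up, rank=8, row=6, pile=1, owner=Ada}, since row = 6, pile = 1.
Yes: {face=up, rank=11, row=4, pile=6, owner=Ben}, since row = 4, pile = 6.
Yes: {face=down, rank=13, row=4, pile=7, owner=Eve}, since row = 4, pile = 7.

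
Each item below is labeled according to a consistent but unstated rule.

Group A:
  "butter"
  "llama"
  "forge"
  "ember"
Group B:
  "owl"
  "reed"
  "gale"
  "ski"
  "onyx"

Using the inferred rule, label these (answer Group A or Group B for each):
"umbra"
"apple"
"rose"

Group A, Group A, Group B

The pattern is that an item is 'Group A' exactly when: length ≥ 5.
"umbra" — length 5, hence Group A. "apple" — length 5, hence Group A. "rose" — length 4, hence Group B.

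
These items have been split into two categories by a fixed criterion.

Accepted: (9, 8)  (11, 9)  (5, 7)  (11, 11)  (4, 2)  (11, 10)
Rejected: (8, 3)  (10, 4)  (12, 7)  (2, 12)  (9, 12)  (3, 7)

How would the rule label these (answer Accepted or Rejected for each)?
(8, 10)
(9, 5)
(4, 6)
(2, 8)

Accepted, Rejected, Accepted, Rejected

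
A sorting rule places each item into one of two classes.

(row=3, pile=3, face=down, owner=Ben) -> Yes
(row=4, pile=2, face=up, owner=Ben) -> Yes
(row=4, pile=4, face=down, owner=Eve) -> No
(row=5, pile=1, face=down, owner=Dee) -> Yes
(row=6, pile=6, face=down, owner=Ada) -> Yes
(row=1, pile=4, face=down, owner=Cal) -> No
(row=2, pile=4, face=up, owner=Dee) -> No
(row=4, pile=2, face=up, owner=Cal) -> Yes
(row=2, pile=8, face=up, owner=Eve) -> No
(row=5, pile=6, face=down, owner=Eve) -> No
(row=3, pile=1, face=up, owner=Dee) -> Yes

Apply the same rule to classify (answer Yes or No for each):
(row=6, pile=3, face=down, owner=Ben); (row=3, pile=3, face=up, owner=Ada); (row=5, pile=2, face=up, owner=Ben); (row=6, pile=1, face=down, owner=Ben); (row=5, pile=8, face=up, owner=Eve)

Yes, Yes, Yes, Yes, No

Every 'Yes' example satisfies: owner is Ada OR pile ≤ 3. None of the 'No' examples do.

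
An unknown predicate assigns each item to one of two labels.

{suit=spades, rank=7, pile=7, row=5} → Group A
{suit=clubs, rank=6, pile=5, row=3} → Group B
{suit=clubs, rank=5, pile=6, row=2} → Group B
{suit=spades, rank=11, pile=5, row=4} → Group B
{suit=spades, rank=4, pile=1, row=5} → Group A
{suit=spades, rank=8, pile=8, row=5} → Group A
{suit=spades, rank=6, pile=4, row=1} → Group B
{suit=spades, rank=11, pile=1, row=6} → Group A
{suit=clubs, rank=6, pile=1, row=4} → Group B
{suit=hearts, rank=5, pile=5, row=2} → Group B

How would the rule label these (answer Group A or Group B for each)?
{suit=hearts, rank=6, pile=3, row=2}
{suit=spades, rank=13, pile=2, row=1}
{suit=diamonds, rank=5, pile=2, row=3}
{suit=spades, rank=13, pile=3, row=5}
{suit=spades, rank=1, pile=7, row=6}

Group B, Group B, Group B, Group A, Group A

The pattern is that an item is 'Group A' exactly when: row ≥ 5.
Group B: {suit=hearts, rank=6, pile=3, row=2}, since row = 2.
Group B: {suit=spades, rank=13, pile=2, row=1}, since row = 1.
Group B: {suit=diamonds, rank=5, pile=2, row=3}, since row = 3.
Group A: {suit=spades, rank=13, pile=3, row=5}, since row = 5.
Group A: {suit=spades, rank=1, pile=7, row=6}, since row = 6.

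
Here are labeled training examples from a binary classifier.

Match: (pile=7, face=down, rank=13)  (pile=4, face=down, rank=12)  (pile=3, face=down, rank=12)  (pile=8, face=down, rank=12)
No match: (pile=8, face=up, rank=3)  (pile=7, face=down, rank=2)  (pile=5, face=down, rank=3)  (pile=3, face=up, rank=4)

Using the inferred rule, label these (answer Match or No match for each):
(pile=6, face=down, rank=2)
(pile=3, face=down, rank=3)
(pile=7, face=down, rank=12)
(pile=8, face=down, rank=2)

No match, No match, Match, No match

The rule appears to be: rank ≥ 12.
(pile=6, face=down, rank=2): No match (rank = 2).
(pile=3, face=down, rank=3): No match (rank = 3).
(pile=7, face=down, rank=12): Match (rank = 12).
(pile=8, face=down, rank=2): No match (rank = 2).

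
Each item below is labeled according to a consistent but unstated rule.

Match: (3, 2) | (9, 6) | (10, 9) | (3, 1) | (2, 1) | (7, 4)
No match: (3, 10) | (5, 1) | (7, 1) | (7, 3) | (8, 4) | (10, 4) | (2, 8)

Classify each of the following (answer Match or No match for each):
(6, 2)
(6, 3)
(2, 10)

The classifier is using: |first − second| ≤ 3.
(6, 2): |6−2| = 4, fails this test → No match. (6, 3): |6−3| = 3, qualifies → Match. (2, 10): |2−10| = 8, fails this test → No match.

No match, Match, No match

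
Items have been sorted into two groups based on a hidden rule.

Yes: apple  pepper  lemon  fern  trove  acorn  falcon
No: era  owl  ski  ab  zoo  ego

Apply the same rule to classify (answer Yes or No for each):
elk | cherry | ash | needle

The rule appears to be: length ≥ 4.
No: elk, since length 3. Yes: cherry, since length 6. No: ash, since length 3. Yes: needle, since length 6.

No, Yes, No, Yes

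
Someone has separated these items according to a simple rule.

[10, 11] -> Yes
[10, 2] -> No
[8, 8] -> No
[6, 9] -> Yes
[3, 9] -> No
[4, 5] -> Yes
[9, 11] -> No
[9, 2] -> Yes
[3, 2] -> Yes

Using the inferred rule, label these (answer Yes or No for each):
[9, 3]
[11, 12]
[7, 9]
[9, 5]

'Yes' ⟺ sum is odd.
[9, 3]: No (9+3 = 12). [11, 12]: Yes (11+12 = 23). [7, 9]: No (7+9 = 16). [9, 5]: No (9+5 = 14).

No, Yes, No, No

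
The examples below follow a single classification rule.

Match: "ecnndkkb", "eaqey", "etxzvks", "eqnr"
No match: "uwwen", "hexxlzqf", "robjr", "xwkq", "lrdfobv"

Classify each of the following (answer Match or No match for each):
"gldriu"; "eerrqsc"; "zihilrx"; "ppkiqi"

Rule: starts with 'e'. This holds for each 'Match' example and fails for each 'No match' one.

No match, Match, No match, No match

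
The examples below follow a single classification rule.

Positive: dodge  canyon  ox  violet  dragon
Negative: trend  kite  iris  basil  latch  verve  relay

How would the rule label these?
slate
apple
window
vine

Looking at the examples, the only property every 'Positive' case has and every 'Negative' case lacks is: contains 'o'.

Negative, Negative, Positive, Negative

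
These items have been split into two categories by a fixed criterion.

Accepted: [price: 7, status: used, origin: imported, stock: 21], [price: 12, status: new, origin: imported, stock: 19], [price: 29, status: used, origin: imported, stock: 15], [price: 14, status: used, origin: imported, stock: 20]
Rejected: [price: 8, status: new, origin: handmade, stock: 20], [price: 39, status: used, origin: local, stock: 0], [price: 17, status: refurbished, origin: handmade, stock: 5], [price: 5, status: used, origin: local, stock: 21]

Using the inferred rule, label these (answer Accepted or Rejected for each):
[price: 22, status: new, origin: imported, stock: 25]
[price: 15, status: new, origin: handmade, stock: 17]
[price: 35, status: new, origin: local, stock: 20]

Accepted, Rejected, Rejected

The simplest hypothesis consistent with all the labels is: origin is imported.
[price: 22, status: new, origin: imported, stock: 25]: origin is imported — matches, so Accepted. [price: 15, status: new, origin: handmade, stock: 17]: origin is handmade — lacks this property, so Rejected. [price: 35, status: new, origin: local, stock: 20]: origin is local — lacks this property, so Rejected.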